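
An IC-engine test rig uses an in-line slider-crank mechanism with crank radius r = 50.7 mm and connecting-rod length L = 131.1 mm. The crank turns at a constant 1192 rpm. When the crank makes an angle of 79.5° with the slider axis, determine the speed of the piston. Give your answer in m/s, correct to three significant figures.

ω = 2π·1192/60 = 124.8 rad/s
For an in-line slider-crank, x = r cosθ + √(L² − r² sin²θ), so v = −rω sinθ·[1 + r cosθ/√(L² − r² sin²θ)].
With r = 0.0507 m, L = 0.1311 m, θ = 79.5°: √(L² − r² sin²θ) = 0.12125 m.
v = −0.0507·124.8·0.98325·[1 + 0.0507·0.18224/0.12125] = -6.6969 m/s.
|v| = 6.6969 m/s.

6.70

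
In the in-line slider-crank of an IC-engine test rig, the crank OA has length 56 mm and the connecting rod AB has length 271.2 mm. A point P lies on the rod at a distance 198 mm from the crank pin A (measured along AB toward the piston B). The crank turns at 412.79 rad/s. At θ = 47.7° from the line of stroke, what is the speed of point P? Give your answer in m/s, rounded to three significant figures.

ω = 412.8 rad/s.  Crank-pin speed |V_A| = rω = 23.116 m/s, perpendicular to OA.
Rod angle: sinφ = −(r/L) sinθ ⇒ φ = -8.785°; ω_rod = −rω cosθ/√(L²−r²sin²θ) = -58.046 rad/s.
V_P = V_A + ω_rod × AP, with AP = 0.198 m along the rod.
Components: V_Px = −rω sinθ − a·ω_rod·sinφ = -18.853 m/s;  V_Py = rω cosθ + a·ω_rod·cosφ = +4.1992 m/s.
|V_P| = √(V_Px² + V_Py²) = 19.315 m/s.

19.3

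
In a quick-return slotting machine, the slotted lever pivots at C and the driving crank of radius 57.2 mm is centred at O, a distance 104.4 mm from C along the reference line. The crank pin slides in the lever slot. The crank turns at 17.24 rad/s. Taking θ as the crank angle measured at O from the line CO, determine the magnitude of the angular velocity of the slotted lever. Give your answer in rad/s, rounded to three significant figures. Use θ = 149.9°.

8.51

ω = 17.24 rad/s
Crank pin A relative to C: A = (d + r cosθ, r sinθ); lever angle φ = atan2(r sinθ, d + r cosθ).
Differentiating tanφ: φ̇ = rω(d cosθ + r)/(d² + r² + 2dr cosθ).
d² + r² + 2dr cosθ = |CA|² = 0.00383839 m²;  d cosθ + r = -0.033122 m.
|ω_lever| = |0.0572·17.24·-0.033122| / 0.00383839 = 8.5094 rad/s.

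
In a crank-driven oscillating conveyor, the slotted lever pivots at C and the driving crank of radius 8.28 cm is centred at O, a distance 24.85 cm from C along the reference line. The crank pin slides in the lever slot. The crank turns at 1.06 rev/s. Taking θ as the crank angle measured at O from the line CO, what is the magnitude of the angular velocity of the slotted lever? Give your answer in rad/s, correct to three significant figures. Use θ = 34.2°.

1.55

ω = 6.66 rad/s (from 1.06 rev/s).
Crank pin A relative to C: A = (d + r cosθ, r sinθ); lever angle φ = atan2(r sinθ, d + r cosθ).
Differentiating tanφ: φ̇ = rω(d cosθ + r)/(d² + r² + 2dr cosθ).
d² + r² + 2dr cosθ = |CA|² = 0.102644 m²;  d cosθ + r = +0.28833 m.
|ω_lever| = |0.0828·6.66·+0.28833| / 0.102644 = 1.5491 rad/s.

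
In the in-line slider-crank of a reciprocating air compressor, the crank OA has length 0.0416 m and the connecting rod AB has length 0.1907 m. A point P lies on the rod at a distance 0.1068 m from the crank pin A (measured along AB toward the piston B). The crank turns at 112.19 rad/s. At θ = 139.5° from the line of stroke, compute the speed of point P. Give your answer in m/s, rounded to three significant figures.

ω = 112.2 rad/s.  Crank-pin speed |V_A| = rω = 4.6671 m/s, perpendicular to OA.
Rod angle: sinφ = −(r/L) sinθ ⇒ φ = -8.145°; ω_rod = −rω cosθ/√(L²−r²sin²θ) = +18.799 rad/s.
V_P = V_A + ω_rod × AP, with AP = 0.1068 m along the rod.
Components: V_Px = −rω sinθ − a·ω_rod·sinφ = -2.7466 m/s;  V_Py = rω cosθ + a·ω_rod·cosφ = -1.5614 m/s.
|V_P| = √(V_Px² + V_Py²) = 3.1594 m/s.

3.16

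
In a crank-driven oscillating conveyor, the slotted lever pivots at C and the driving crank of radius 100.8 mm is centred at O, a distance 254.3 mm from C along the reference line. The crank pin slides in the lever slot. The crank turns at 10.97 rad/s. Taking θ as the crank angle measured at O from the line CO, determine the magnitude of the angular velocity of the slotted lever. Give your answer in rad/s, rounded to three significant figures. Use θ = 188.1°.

6.93

ω = 10.97 rad/s
Crank pin A relative to C: A = (d + r cosθ, r sinθ); lever angle φ = atan2(r sinθ, d + r cosθ).
Differentiating tanφ: φ̇ = rω(d cosθ + r)/(d² + r² + 2dr cosθ).
d² + r² + 2dr cosθ = |CA|² = 0.0240737 m²;  d cosθ + r = -0.15096 m.
|ω_lever| = |0.1008·10.97·-0.15096| / 0.0240737 = 6.9342 rad/s.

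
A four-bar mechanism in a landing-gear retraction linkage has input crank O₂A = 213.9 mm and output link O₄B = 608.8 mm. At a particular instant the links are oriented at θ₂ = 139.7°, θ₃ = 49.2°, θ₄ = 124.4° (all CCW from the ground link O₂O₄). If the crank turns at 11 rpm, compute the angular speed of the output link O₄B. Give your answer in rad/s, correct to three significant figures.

ω₂ = 1.152 rad/s (from 11 rpm).
Differentiating the loop-closure r₂e^{iθ₂}+r₃e^{iθ₃}=r₁+r₄e^{iθ₄} gives r₂ω₂e^{iθ₂}+r₃ω₃e^{iθ₃}=r₄ω₄e^{iθ₄}.
Eliminating the other unknown: ω₄ = r₂ω₂ sin(θ₂−θ₃) / [r₄ sin(θ₄−θ₃)].
Numerator sine = +0.99996; denominator sine = +0.96682.
Result = 0.2139·1.152·(+0.99996) / (0.6088·(+0.96682)) = +0.41859 rad/s; magnitude 0.41859 rad/s.

0.419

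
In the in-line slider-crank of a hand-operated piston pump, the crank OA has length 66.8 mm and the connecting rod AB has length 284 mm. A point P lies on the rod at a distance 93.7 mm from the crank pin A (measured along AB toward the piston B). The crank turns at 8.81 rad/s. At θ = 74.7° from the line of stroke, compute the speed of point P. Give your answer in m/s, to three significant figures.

0.589

ω = 8.81 rad/s.  Crank-pin speed |V_A| = rω = 0.58851 m/s, perpendicular to OA.
Rod angle: sinφ = −(r/L) sinθ ⇒ φ = -13.113°; ω_rod = −rω cosθ/√(L²−r²sin²θ) = -0.56144 rad/s.
V_P = V_A + ω_rod × AP, with AP = 0.0937 m along the rod.
Components: V_Px = −rω sinθ − a·ω_rod·sinφ = -0.57958 m/s;  V_Py = rω cosθ + a·ω_rod·cosφ = +0.10406 m/s.
|V_P| = √(V_Px² + V_Py²) = 0.58885 m/s.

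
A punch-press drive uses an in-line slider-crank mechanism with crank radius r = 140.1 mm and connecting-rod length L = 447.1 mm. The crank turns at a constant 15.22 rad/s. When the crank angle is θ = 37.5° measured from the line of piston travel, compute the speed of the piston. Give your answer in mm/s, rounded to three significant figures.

ω = 15.22 rad/s
For an in-line slider-crank, x = r cosθ + √(L² − r² sin²θ), so v = −rω sinθ·[1 + r cosθ/√(L² − r² sin²θ)].
With r = 0.1401 m, L = 0.4471 m, θ = 37.5°: √(L² − r² sin²θ) = 0.43889 m.
v = −0.1401·15.22·0.60876·[1 + 0.1401·0.79335/0.43889] = -1.6268 m/s.
|v| = 1.6268 m/s = 1626.8 mm/s.

1630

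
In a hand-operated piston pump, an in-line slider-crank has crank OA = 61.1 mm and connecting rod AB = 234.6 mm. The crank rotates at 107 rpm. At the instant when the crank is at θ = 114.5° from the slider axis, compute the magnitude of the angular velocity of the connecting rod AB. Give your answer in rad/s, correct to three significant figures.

1.25

ω = 11.21 rad/s (converted from 107 rpm).
The rod makes angle φ with the slider axis where L sinφ = r sinθ; differentiating, L cosφ·φ̇ = r ω cosθ.
L cosφ = √(L² − r² sin²θ) = 0.22792 m.
|ω_rod| = r ω |cosθ| / √(L² − r² sin²θ) = 0.0611·11.21·0.41469/0.22792 = 1.2457 rad/s.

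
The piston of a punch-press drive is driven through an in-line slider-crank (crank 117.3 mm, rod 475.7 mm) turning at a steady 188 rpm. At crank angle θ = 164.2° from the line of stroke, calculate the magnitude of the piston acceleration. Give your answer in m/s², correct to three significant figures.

34.1

ω = 2π·188/60 = 19.69 rad/s
x(θ) = r cosθ + √(L² − r² sin²θ); with ω constant, a = ω²·d²x/dθ².
d²x/dθ² = −r cosθ − r²(cos2θ)/√u − r⁴ sin²2θ/(4u^{3/2}),  u = L² − r² sin²θ = 0.22527 m².
Substituting r = 0.1173 m, L = 0.4757 m, θ = 164.2°: d²x/dθ² = +0.088055 m.
a = ω²·d²x/dθ² = (19.69)²·(+0.088055) = +34.129 m/s²;  |a| = 34.129 m/s².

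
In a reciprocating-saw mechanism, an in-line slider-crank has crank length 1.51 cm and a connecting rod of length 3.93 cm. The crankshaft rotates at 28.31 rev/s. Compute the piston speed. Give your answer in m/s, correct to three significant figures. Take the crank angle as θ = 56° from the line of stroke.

2.73

ω = 2π·28.3 = 177.9 rad/s
For an in-line slider-crank, x = r cosθ + √(L² − r² sin²θ), so v = −rω sinθ·[1 + r cosθ/√(L² − r² sin²θ)].
With r = 0.0151 m, L = 0.0393 m, θ = 56°: √(L² − r² sin²θ) = 0.037253 m.
v = −0.0151·177.9·0.82904·[1 + 0.0151·0.55919/0.037253] = -2.7315 m/s.
|v| = 2.7315 m/s.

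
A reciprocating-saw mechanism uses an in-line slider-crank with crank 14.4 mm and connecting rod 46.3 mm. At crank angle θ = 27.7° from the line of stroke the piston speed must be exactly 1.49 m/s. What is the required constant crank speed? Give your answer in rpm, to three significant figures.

For an in-line slider-crank, |v_piston| = rω|sinθ|·[1 + r cosθ/√(L² − r² sin²θ)].
With r = 0.0144 m, L = 0.0463 m, θ = 27.7°: the bracketed kinematic factor |dx/dθ| = 0.0085566 m.
ω = v/|dx/dθ| = 1.49/0.0085566 = 174.14 rad/s.
N = 60ω/(2π) = 1662.9 rpm.

1660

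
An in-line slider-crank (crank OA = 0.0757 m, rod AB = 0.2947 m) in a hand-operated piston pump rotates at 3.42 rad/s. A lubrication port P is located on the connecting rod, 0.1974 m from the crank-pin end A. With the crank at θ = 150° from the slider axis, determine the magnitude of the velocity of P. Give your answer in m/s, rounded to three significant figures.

ω = 3.42 rad/s.  Crank-pin speed |V_A| = rω = 0.25889 m/s, perpendicular to OA.
Rod angle: sinφ = −(r/L) sinθ ⇒ φ = -7.379°; ω_rod = −rω cosθ/√(L²−r²sin²θ) = +0.76716 rad/s.
V_P = V_A + ω_rod × AP, with AP = 0.1974 m along the rod.
Components: V_Px = −rω sinθ − a·ω_rod·sinφ = -0.11 m/s;  V_Py = rω cosθ + a·ω_rod·cosφ = -0.074026 m/s.
|V_P| = √(V_Px² + V_Py²) = 0.13259 m/s.

0.133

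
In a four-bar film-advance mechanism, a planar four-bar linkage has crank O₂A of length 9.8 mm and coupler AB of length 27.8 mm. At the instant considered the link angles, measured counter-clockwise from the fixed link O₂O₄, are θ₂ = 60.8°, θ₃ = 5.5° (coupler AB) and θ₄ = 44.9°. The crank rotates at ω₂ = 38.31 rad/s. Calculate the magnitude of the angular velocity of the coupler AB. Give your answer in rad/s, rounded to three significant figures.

ω₂ = 38.31 rad/s
Differentiating the loop-closure r₂e^{iθ₂}+r₃e^{iθ₃}=r₁+r₄e^{iθ₄} gives r₂ω₂e^{iθ₂}+r₃ω₃e^{iθ₃}=r₄ω₄e^{iθ₄}.
Eliminating the other unknown: ω₃ = r₂ω₂ sin(θ₄−θ₂) / [r₃ sin(θ₃−θ₄)].
Numerator sine = -0.27396; denominator sine = -0.63473.
Result = 0.0098·38.31·(-0.27396) / (0.0278·(-0.63473)) = +5.8289 rad/s; magnitude 5.8289 rad/s.

5.83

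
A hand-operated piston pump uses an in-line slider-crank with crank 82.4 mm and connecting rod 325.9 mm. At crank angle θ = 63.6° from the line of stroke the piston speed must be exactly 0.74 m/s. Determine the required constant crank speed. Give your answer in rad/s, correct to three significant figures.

8.99

For an in-line slider-crank, |v_piston| = rω|sinθ|·[1 + r cosθ/√(L² − r² sin²θ)].
With r = 0.0824 m, L = 0.3259 m, θ = 63.6°: the bracketed kinematic factor |dx/dθ| = 0.082325 m.
ω = v/|dx/dθ| = 0.74/0.082325 = 8.9887 rad/s.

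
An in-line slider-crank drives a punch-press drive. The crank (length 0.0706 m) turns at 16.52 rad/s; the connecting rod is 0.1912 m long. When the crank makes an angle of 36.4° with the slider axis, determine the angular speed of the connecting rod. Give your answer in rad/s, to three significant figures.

5.03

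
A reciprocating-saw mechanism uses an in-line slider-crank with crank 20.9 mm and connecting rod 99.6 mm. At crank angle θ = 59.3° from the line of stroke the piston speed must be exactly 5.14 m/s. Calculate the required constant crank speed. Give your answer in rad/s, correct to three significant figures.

258

For an in-line slider-crank, |v_piston| = rω|sinθ|·[1 + r cosθ/√(L² − r² sin²θ)].
With r = 0.0209 m, L = 0.0996 m, θ = 59.3°: the bracketed kinematic factor |dx/dθ| = 0.019928 m.
ω = v/|dx/dθ| = 5.14/0.019928 = 257.92 rad/s.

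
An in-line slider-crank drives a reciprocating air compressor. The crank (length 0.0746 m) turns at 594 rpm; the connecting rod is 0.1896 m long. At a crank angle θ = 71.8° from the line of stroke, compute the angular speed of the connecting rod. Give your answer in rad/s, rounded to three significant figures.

8.24

ω = 62.2 rad/s (converted from 594 rpm).
The rod makes angle φ with the slider axis where L sinφ = r sinθ; differentiating, L cosφ·φ̇ = r ω cosθ.
L cosφ = √(L² − r² sin²θ) = 0.17586 m.
|ω_rod| = r ω |cosθ| / √(L² − r² sin²θ) = 0.0746·62.2·0.31233/0.17586 = 8.2416 rad/s.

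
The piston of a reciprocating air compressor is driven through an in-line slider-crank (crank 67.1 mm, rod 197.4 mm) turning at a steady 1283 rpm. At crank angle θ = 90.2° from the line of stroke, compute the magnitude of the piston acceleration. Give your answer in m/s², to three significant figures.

442

ω = 2π·1283/60 = 134.4 rad/s
x(θ) = r cosθ + √(L² − r² sin²θ); with ω constant, a = ω²·d²x/dθ².
d²x/dθ² = −r cosθ − r²(cos2θ)/√u − r⁴ sin²2θ/(4u^{3/2}),  u = L² − r² sin²θ = 0.0344644 m².
Substituting r = 0.0671 m, L = 0.1974 m, θ = 90.2°: d²x/dθ² = +0.024486 m.
a = ω²·d²x/dθ² = (134.4)²·(+0.024486) = +442.01 m/s²;  |a| = 442.01 m/s².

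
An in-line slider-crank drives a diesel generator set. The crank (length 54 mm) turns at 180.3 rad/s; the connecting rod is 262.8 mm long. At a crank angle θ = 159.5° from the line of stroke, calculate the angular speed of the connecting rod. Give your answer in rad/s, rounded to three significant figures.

34.8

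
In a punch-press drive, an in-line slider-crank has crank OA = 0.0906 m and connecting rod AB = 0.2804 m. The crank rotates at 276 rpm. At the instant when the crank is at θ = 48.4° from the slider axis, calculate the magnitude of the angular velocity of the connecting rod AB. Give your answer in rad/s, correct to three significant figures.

6.39

ω = 28.9 rad/s (converted from 276 rpm).
The rod makes angle φ with the slider axis where L sinφ = r sinθ; differentiating, L cosφ·φ̇ = r ω cosθ.
L cosφ = √(L² − r² sin²θ) = 0.27209 m.
|ω_rod| = r ω |cosθ| / √(L² − r² sin²θ) = 0.0906·28.9·0.66393/0.27209 = 6.3895 rad/s.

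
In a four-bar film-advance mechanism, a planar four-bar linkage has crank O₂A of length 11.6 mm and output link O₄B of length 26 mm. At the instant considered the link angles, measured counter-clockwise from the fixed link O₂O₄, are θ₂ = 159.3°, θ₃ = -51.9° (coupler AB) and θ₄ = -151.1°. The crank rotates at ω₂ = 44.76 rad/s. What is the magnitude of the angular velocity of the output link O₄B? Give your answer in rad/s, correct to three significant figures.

ω₂ = 44.76 rad/s
Differentiating the loop-closure r₂e^{iθ₂}+r₃e^{iθ₃}=r₁+r₄e^{iθ₄} gives r₂ω₂e^{iθ₂}+r₃ω₃e^{iθ₃}=r₄ω₄e^{iθ₄}.
Eliminating the other unknown: ω₄ = r₂ω₂ sin(θ₂−θ₃) / [r₄ sin(θ₄−θ₃)].
Numerator sine = -0.51803; denominator sine = -0.98714.
Result = 0.0116·44.76·(-0.51803) / (0.026·(-0.98714)) = +10.48 rad/s; magnitude 10.48 rad/s.

10.5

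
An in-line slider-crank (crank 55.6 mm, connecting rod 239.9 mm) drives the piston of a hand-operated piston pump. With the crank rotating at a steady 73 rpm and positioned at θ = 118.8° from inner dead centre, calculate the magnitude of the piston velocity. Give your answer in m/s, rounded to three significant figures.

ω = 2π·73/60 = 7.645 rad/s
For an in-line slider-crank, x = r cosθ + √(L² − r² sin²θ), so v = −rω sinθ·[1 + r cosθ/√(L² − r² sin²θ)].
With r = 0.0556 m, L = 0.2399 m, θ = 118.8°: √(L² − r² sin²θ) = 0.2349 m.
v = −0.0556·7.645·0.87631·[1 + 0.0556·-0.48175/0.2349] = -0.32999 m/s.
|v| = 0.32999 m/s.

0.330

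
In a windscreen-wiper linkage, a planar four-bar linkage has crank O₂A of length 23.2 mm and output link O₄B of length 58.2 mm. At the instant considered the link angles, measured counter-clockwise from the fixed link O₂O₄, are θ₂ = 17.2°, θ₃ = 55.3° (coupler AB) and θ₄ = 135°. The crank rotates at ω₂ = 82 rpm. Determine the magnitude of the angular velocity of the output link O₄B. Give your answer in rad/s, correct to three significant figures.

2.15

ω₂ = 8.587 rad/s (from 82 rpm).
Differentiating the loop-closure r₂e^{iθ₂}+r₃e^{iθ₃}=r₁+r₄e^{iθ₄} gives r₂ω₂e^{iθ₂}+r₃ω₃e^{iθ₃}=r₄ω₄e^{iθ₄}.
Eliminating the other unknown: ω₄ = r₂ω₂ sin(θ₂−θ₃) / [r₄ sin(θ₄−θ₃)].
Numerator sine = -0.61704; denominator sine = +0.98389.
Result = 0.0232·8.587·(-0.61704) / (0.0582·(+0.98389)) = -2.1467 rad/s; magnitude 2.1467 rad/s.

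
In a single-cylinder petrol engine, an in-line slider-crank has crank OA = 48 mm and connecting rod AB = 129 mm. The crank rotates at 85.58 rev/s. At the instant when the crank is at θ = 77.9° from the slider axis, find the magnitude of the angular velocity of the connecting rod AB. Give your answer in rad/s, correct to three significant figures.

45.0

ω = 537.7 rad/s (converted from 85.58 rev/s).
The rod makes angle φ with the slider axis where L sinφ = r sinθ; differentiating, L cosφ·φ̇ = r ω cosθ.
L cosφ = √(L² − r² sin²θ) = 0.12016 m.
|ω_rod| = r ω |cosθ| / √(L² − r² sin²θ) = 0.048·537.7·0.20962/0.12016 = 45.026 rad/s.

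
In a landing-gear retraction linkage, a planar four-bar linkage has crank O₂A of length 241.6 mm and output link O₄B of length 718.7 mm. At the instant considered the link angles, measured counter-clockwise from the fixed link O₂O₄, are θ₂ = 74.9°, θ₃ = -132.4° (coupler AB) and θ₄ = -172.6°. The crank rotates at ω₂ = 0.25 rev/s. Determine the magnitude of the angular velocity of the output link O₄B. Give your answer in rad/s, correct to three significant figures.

ω₂ = 1.571 rad/s (from 0.25 rev/s).
Differentiating the loop-closure r₂e^{iθ₂}+r₃e^{iθ₃}=r₁+r₄e^{iθ₄} gives r₂ω₂e^{iθ₂}+r₃ω₃e^{iθ₃}=r₄ω₄e^{iθ₄}.
Eliminating the other unknown: ω₄ = r₂ω₂ sin(θ₂−θ₃) / [r₄ sin(θ₄−θ₃)].
Numerator sine = -0.45865; denominator sine = -0.64546.
Result = 0.2416·1.571·(-0.45865) / (0.7187·(-0.64546)) = +0.37522 rad/s; magnitude 0.37522 rad/s.

0.375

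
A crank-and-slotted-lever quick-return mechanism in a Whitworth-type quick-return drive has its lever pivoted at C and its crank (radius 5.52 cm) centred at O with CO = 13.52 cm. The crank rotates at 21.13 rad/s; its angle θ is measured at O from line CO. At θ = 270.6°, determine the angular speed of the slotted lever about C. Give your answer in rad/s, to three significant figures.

3.07

ω = 21.13 rad/s
Crank pin A relative to C: A = (d + r cosθ, r sinθ); lever angle φ = atan2(r sinθ, d + r cosθ).
Differentiating tanφ: φ̇ = rω(d cosθ + r)/(d² + r² + 2dr cosθ).
d² + r² + 2dr cosθ = |CA|² = 0.0214824 m²;  d cosθ + r = +0.056616 m.
|ω_lever| = |0.0552·21.13·+0.056616| / 0.0214824 = 3.0739 rad/s.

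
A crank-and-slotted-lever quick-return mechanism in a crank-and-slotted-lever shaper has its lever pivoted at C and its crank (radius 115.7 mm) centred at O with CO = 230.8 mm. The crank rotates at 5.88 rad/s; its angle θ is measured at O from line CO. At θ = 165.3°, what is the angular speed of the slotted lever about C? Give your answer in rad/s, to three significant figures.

ω = 5.88 rad/s
Crank pin A relative to C: A = (d + r cosθ, r sinθ); lever angle φ = atan2(r sinθ, d + r cosθ).
Differentiating tanφ: φ̇ = rω(d cosθ + r)/(d² + r² + 2dr cosθ).
d² + r² + 2dr cosθ = |CA|² = 0.0149961 m²;  d cosθ + r = -0.10755 m.
|ω_lever| = |0.1157·5.88·-0.10755| / 0.0149961 = 4.8789 rad/s.

4.88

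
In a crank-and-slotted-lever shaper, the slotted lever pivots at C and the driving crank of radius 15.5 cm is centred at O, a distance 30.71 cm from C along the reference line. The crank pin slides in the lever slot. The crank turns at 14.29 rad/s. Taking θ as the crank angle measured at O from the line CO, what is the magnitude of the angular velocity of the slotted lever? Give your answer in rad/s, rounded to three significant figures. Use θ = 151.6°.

7.37

ω = 14.29 rad/s
Crank pin A relative to C: A = (d + r cosθ, r sinθ); lever angle φ = atan2(r sinθ, d + r cosθ).
Differentiating tanφ: φ̇ = rω(d cosθ + r)/(d² + r² + 2dr cosθ).
d² + r² + 2dr cosθ = |CA|² = 0.034592 m²;  d cosθ + r = -0.11514 m.
|ω_lever| = |0.155·14.29·-0.11514| / 0.034592 = 7.3725 rad/s.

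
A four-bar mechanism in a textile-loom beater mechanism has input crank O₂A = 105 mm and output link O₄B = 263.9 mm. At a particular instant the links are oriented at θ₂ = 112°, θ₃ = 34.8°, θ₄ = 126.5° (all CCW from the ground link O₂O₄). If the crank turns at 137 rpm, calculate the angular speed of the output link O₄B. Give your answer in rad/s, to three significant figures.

5.57

ω₂ = 14.35 rad/s (from 137 rpm).
Differentiating the loop-closure r₂e^{iθ₂}+r₃e^{iθ₃}=r₁+r₄e^{iθ₄} gives r₂ω₂e^{iθ₂}+r₃ω₃e^{iθ₃}=r₄ω₄e^{iθ₄}.
Eliminating the other unknown: ω₄ = r₂ω₂ sin(θ₂−θ₃) / [r₄ sin(θ₄−θ₃)].
Numerator sine = +0.97515; denominator sine = +0.99956.
Result = 0.105·14.35·(+0.97515) / (0.2639·(+0.99956)) = +5.5688 rad/s; magnitude 5.5688 rad/s.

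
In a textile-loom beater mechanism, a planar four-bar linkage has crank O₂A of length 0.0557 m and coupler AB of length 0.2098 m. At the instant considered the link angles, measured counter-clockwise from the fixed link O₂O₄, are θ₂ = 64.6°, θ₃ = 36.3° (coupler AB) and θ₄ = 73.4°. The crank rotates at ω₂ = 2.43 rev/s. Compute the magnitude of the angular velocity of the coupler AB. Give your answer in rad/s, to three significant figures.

ω₂ = 15.27 rad/s (from 2.43 rev/s).
Differentiating the loop-closure r₂e^{iθ₂}+r₃e^{iθ₃}=r₁+r₄e^{iθ₄} gives r₂ω₂e^{iθ₂}+r₃ω₃e^{iθ₃}=r₄ω₄e^{iθ₄}.
Eliminating the other unknown: ω₃ = r₂ω₂ sin(θ₄−θ₂) / [r₃ sin(θ₃−θ₄)].
Numerator sine = +0.15299; denominator sine = -0.60321.
Result = 0.0557·15.27·(+0.15299) / (0.2098·(-0.60321)) = -1.0281 rad/s; magnitude 1.0281 rad/s.

1.03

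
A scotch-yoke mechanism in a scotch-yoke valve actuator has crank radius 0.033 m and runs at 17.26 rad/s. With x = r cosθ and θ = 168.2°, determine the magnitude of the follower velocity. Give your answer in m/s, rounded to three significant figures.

ω = 17.26 rad/s
x = r cosθ ⇒ ẋ = −rω sinθ.
|v| = rω|sinθ| = 0.033·17.26·|sin 168.2°| = 0.11648 m/s.

0.116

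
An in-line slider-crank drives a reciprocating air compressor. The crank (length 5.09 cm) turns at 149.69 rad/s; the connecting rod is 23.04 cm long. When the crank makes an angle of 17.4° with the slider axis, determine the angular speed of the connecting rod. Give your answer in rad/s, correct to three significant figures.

ω = 149.7 rad/s
The rod makes angle φ with the slider axis where L sinφ = r sinθ; differentiating, L cosφ·φ̇ = r ω cosθ.
L cosφ = √(L² − r² sin²θ) = 0.2299 m.
|ω_rod| = r ω |cosθ| / √(L² − r² sin²θ) = 0.0509·149.7·0.95424/0.2299 = 31.625 rad/s.

31.6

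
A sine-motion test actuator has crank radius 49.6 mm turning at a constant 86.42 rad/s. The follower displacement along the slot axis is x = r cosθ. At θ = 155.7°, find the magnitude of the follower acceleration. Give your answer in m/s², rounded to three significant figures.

ω = 86.42 rad/s
x = r cosθ ⇒ ẍ = −rω² cosθ (ω constant).
|a| = rω²|cosθ| = 0.0496·(86.42)²·|cos 155.7°| = 337.61 m/s².

338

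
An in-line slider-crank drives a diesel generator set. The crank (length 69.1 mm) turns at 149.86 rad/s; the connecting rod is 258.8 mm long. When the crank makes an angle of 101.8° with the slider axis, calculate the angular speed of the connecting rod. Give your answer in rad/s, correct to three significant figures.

8.48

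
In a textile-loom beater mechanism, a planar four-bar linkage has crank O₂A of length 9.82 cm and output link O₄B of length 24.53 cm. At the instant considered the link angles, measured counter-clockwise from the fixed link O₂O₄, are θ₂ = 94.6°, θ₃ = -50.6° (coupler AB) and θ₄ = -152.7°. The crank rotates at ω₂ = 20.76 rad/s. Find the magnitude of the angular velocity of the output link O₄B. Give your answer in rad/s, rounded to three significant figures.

4.85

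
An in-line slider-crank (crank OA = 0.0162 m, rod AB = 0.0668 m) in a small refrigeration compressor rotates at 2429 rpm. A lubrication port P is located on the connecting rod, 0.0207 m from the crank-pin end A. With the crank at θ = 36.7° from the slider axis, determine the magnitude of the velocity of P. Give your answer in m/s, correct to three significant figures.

ω = 254.4 rad/s.  Crank-pin speed |V_A| = rω = 4.1207 m/s, perpendicular to OA.
Rod angle: sinφ = −(r/L) sinθ ⇒ φ = -8.333°; ω_rod = −rω cosθ/√(L²−r²sin²θ) = -49.987 rad/s.
V_P = V_A + ω_rod × AP, with AP = 0.0207 m along the rod.
Components: V_Px = −rω sinθ − a·ω_rod·sinφ = -2.6126 m/s;  V_Py = rω cosθ + a·ω_rod·cosφ = +2.2801 m/s.
|V_P| = √(V_Px² + V_Py²) = 3.4676 m/s.

3.47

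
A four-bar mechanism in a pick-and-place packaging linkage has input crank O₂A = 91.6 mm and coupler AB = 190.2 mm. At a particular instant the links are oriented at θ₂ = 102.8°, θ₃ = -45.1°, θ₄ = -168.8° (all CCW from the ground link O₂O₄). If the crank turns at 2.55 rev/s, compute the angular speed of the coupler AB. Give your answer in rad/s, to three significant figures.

9.27

ω₂ = 16.02 rad/s (from 2.55 rev/s).
Differentiating the loop-closure r₂e^{iθ₂}+r₃e^{iθ₃}=r₁+r₄e^{iθ₄} gives r₂ω₂e^{iθ₂}+r₃ω₃e^{iθ₃}=r₄ω₄e^{iθ₄}.
Eliminating the other unknown: ω₃ = r₂ω₂ sin(θ₄−θ₂) / [r₃ sin(θ₃−θ₄)].
Numerator sine = +0.99961; denominator sine = +0.83195.
Result = 0.0916·16.02·(+0.99961) / (0.1902·(+0.83195)) = +9.2712 rad/s; magnitude 9.2712 rad/s.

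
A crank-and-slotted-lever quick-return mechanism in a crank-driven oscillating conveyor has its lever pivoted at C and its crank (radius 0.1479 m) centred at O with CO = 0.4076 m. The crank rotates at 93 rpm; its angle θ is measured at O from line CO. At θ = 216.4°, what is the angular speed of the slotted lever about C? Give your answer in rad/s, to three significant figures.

2.85

ω = 9.739 rad/s (from 93 rpm).
Crank pin A relative to C: A = (d + r cosθ, r sinθ); lever angle φ = atan2(r sinθ, d + r cosθ).
Differentiating tanφ: φ̇ = rω(d cosθ + r)/(d² + r² + 2dr cosθ).
d² + r² + 2dr cosθ = |CA|² = 0.0909677 m²;  d cosθ + r = -0.18017 m.
|ω_lever| = |0.1479·9.739·-0.18017| / 0.0909677 = 2.8529 rad/s.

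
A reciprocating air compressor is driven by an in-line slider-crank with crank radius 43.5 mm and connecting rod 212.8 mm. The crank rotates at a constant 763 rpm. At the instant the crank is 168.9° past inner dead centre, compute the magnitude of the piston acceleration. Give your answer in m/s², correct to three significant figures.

220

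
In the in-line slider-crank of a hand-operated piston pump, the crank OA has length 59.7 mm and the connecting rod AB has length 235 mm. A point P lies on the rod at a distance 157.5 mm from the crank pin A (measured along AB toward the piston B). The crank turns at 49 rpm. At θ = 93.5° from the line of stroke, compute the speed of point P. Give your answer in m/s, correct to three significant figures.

ω = 5.131 rad/s.  Crank-pin speed |V_A| = rω = 0.30634 m/s, perpendicular to OA.
Rod angle: sinφ = −(r/L) sinθ ⇒ φ = -14.689°; ω_rod = −rω cosθ/√(L²−r²sin²θ) = +0.082269 rad/s.
V_P = V_A + ω_rod × AP, with AP = 0.1575 m along the rod.
Components: V_Px = −rω sinθ − a·ω_rod·sinφ = -0.30248 m/s;  V_Py = rω cosθ + a·ω_rod·cosφ = -0.0061675 m/s.
|V_P| = √(V_Px² + V_Py²) = 0.30254 m/s.

0.303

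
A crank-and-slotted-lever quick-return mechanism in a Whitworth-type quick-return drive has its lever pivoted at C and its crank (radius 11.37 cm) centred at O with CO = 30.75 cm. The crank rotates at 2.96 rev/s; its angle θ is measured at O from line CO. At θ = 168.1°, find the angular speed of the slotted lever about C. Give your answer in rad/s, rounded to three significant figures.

ω = 18.6 rad/s (from 2.96 rev/s).
Crank pin A relative to C: A = (d + r cosθ, r sinθ); lever angle φ = atan2(r sinθ, d + r cosθ).
Differentiating tanφ: φ̇ = rω(d cosθ + r)/(d² + r² + 2dr cosθ).
d² + r² + 2dr cosθ = |CA|² = 0.0390612 m²;  d cosθ + r = -0.18719 m.
|ω_lever| = |0.1137·18.6·-0.18719| / 0.0390612 = 10.134 rad/s.

10.1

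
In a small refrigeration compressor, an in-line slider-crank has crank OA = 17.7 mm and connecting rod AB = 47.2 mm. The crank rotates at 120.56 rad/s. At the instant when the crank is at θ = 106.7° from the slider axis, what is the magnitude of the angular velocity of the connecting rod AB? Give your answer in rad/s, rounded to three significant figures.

13.9

ω = 120.6 rad/s
The rod makes angle φ with the slider axis where L sinφ = r sinθ; differentiating, L cosφ·φ̇ = r ω cosθ.
L cosφ = √(L² − r² sin²θ) = 0.04405 m.
|ω_rod| = r ω |cosθ| / √(L² − r² sin²θ) = 0.0177·120.6·0.28736/0.04405 = 13.921 rad/s.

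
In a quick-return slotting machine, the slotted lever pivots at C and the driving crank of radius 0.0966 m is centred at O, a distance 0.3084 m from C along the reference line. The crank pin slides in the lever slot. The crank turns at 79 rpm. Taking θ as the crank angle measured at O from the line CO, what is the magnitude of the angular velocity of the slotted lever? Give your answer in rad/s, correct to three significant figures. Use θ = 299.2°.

1.48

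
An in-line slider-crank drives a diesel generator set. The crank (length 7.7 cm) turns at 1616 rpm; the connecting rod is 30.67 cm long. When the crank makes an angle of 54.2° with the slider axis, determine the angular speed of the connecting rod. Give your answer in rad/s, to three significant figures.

ω = 169.2 rad/s (converted from 1616 rpm).
The rod makes angle φ with the slider axis where L sinφ = r sinθ; differentiating, L cosφ·φ̇ = r ω cosθ.
L cosφ = √(L² − r² sin²θ) = 0.30027 m.
|ω_rod| = r ω |cosθ| / √(L² − r² sin²θ) = 0.077·169.2·0.58496/0.30027 = 25.384 rad/s.

25.4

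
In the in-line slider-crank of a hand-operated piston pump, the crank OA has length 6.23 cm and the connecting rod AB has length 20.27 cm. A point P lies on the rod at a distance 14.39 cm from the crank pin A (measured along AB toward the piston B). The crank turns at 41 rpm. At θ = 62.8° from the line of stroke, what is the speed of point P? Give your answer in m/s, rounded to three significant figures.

ω = 4.294 rad/s.  Crank-pin speed |V_A| = rω = 0.26749 m/s, perpendicular to OA.
Rod angle: sinφ = −(r/L) sinθ ⇒ φ = -15.864°; ω_rod = −rω cosθ/√(L²−r²sin²θ) = -0.62708 rad/s.
V_P = V_A + ω_rod × AP, with AP = 0.1439 m along the rod.
Components: V_Px = −rω sinθ − a·ω_rod·sinφ = -0.26257 m/s;  V_Py = rω cosθ + a·ω_rod·cosφ = +0.035468 m/s.
|V_P| = √(V_Px² + V_Py²) = 0.26496 m/s.

0.265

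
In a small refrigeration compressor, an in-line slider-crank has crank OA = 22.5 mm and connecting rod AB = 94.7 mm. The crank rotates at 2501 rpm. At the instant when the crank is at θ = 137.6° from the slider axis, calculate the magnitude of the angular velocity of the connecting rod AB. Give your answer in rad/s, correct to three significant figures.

46.6

ω = 261.9 rad/s (converted from 2501 rpm).
The rod makes angle φ with the slider axis where L sinφ = r sinθ; differentiating, L cosφ·φ̇ = r ω cosθ.
L cosφ = √(L² − r² sin²θ) = 0.093477 m.
|ω_rod| = r ω |cosθ| / √(L² − r² sin²θ) = 0.0225·261.9·0.73846/0.093477 = 46.553 rad/s.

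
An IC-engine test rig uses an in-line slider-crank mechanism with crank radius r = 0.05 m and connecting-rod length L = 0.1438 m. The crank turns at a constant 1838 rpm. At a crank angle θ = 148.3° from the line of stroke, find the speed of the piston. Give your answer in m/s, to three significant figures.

ω = 2π·1838/60 = 192.5 rad/s
For an in-line slider-crank, x = r cosθ + √(L² − r² sin²θ), so v = −rω sinθ·[1 + r cosθ/√(L² − r² sin²θ)].
With r = 0.05 m, L = 0.1438 m, θ = 148.3°: √(L² − r² sin²θ) = 0.14138 m.
v = −0.05·192.5·0.52547·[1 + 0.05·-0.85081/0.14138] = -3.5354 m/s.
|v| = 3.5354 m/s.

3.54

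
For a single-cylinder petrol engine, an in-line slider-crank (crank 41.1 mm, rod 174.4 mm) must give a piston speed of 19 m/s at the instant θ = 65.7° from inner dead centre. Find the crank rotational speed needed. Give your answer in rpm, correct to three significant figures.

4410

For an in-line slider-crank, |v_piston| = rω|sinθ|·[1 + r cosθ/√(L² − r² sin²θ)].
With r = 0.0411 m, L = 0.1744 m, θ = 65.7°: the bracketed kinematic factor |dx/dθ| = 0.041178 m.
ω = v/|dx/dθ| = 19/0.041178 = 461.41 rad/s.
N = 60ω/(2π) = 4406.1 rpm.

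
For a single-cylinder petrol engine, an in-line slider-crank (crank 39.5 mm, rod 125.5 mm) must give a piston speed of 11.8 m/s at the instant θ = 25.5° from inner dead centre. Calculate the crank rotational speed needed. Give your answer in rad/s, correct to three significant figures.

539

For an in-line slider-crank, |v_piston| = rω|sinθ|·[1 + r cosθ/√(L² − r² sin²θ)].
With r = 0.0395 m, L = 0.1255 m, θ = 25.5°: the bracketed kinematic factor |dx/dθ| = 0.021881 m.
ω = v/|dx/dθ| = 11.8/0.021881 = 539.28 rad/s.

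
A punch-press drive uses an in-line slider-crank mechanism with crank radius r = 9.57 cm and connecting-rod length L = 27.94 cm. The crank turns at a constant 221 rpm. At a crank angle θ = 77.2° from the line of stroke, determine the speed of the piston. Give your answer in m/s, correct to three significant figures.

ω = 2π·221/60 = 23.14 rad/s
For an in-line slider-crank, x = r cosθ + √(L² − r² sin²θ), so v = −rω sinθ·[1 + r cosθ/√(L² − r² sin²θ)].
With r = 0.0957 m, L = 0.2794 m, θ = 77.2°: √(L² − r² sin²θ) = 0.26335 m.
v = −0.0957·23.14·0.97515·[1 + 0.0957·0.22155/0.26335] = -2.3336 m/s.
|v| = 2.3336 m/s.

2.33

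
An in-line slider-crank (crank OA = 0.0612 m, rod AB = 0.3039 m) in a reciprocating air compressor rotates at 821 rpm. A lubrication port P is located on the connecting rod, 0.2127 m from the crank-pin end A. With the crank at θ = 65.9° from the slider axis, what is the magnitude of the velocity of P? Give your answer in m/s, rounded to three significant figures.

5.12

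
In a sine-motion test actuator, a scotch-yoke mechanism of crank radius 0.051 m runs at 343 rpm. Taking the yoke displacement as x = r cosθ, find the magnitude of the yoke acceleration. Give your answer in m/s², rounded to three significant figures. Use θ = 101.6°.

ω = 35.92 rad/s (from 343 rpm).
x = r cosθ ⇒ ẍ = −rω² cosθ (ω constant).
|a| = rω²|cosθ| = 0.051·(35.92)²·|cos 101.6°| = 13.231 m/s².

13.2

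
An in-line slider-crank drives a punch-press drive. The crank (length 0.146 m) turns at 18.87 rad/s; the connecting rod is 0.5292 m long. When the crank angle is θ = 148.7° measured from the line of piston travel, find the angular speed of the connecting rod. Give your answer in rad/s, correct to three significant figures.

ω = 18.87 rad/s
The rod makes angle φ with the slider axis where L sinφ = r sinθ; differentiating, L cosφ·φ̇ = r ω cosθ.
L cosφ = √(L² − r² sin²θ) = 0.52374 m.
|ω_rod| = r ω |cosθ| / √(L² − r² sin²θ) = 0.146·18.87·0.85446/0.52374 = 4.4947 rad/s.

4.49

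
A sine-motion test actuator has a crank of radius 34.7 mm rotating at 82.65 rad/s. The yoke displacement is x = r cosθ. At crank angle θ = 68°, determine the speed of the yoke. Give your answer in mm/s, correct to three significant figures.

ω = 82.65 rad/s
x = r cosθ ⇒ ẋ = −rω sinθ.
|v| = rω|sinθ| = 0.0347·82.65·|sin 68°| = 2.6591 m/s = 2659.1 mm/s.

2660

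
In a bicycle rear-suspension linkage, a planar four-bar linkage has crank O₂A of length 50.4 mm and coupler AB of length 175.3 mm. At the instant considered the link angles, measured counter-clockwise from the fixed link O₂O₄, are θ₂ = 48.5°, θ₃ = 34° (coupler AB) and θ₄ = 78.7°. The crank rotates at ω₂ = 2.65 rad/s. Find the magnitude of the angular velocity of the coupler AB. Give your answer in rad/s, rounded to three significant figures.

ω₂ = 2.65 rad/s
Differentiating the loop-closure r₂e^{iθ₂}+r₃e^{iθ₃}=r₁+r₄e^{iθ₄} gives r₂ω₂e^{iθ₂}+r₃ω₃e^{iθ₃}=r₄ω₄e^{iθ₄}.
Eliminating the other unknown: ω₃ = r₂ω₂ sin(θ₄−θ₂) / [r₃ sin(θ₃−θ₄)].
Numerator sine = +0.50302; denominator sine = -0.70339.
Result = 0.0504·2.65·(+0.50302) / (0.1753·(-0.70339)) = -0.54485 rad/s; magnitude 0.54485 rad/s.

0.545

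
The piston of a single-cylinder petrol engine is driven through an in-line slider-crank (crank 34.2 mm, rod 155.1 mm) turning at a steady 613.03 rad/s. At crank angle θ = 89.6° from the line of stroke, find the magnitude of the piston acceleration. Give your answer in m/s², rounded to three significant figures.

ω = 613 rad/s
x(θ) = r cosθ + √(L² − r² sin²θ); with ω constant, a = ω²·d²x/dθ².
d²x/dθ² = −r cosθ − r²(cos2θ)/√u − r⁴ sin²2θ/(4u^{3/2}),  u = L² − r² sin²θ = 0.0228864 m².
Substituting r = 0.0342 m, L = 0.1551 m, θ = 89.6°: d²x/dθ² = +0.007492 m.
a = ω²·d²x/dθ² = (613)²·(+0.007492) = +2815.5 m/s²;  |a| = 2815.5 m/s².

2820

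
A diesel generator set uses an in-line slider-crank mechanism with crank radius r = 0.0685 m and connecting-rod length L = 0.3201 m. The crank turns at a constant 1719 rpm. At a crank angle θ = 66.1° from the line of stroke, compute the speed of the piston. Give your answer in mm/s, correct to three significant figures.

12300

ω = 2π·1719/60 = 180 rad/s
For an in-line slider-crank, x = r cosθ + √(L² − r² sin²θ), so v = −rω sinθ·[1 + r cosθ/√(L² − r² sin²θ)].
With r = 0.0685 m, L = 0.3201 m, θ = 66.1°: √(L² − r² sin²θ) = 0.31391 m.
v = −0.0685·180·0.91425·[1 + 0.0685·0.40514/0.31391] = -12.27 m/s.
|v| = 12.27 m/s = 12270 mm/s.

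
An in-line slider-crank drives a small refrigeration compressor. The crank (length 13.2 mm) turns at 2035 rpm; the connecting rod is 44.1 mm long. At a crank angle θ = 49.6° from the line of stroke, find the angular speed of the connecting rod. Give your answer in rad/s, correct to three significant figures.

ω = 213.1 rad/s (converted from 2035 rpm).
The rod makes angle φ with the slider axis where L sinφ = r sinθ; differentiating, L cosφ·φ̇ = r ω cosθ.
L cosφ = √(L² − r² sin²θ) = 0.042939 m.
|ω_rod| = r ω |cosθ| / √(L² − r² sin²θ) = 0.0132·213.1·0.64812/0.042939 = 42.459 rad/s.

42.5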